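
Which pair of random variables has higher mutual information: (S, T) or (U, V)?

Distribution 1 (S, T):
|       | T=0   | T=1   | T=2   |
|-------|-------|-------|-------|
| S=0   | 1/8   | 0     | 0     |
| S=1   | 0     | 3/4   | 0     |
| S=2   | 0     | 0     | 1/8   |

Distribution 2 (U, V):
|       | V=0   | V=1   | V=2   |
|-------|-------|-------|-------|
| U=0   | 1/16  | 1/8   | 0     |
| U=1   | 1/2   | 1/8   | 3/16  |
Distribution 1 (S, T):
Marginal P(S) (row sums):
  P(S=0) = 1/8 + 0 + 0 = 1/8
  P(S=1) = 0 + 3/4 + 0 = 3/4
  P(S=2) = 0 + 0 + 1/8 = 1/8
Marginal P(T) (column sums):
  P(T=0) = 1/8 + 0 + 0 = 1/8
  P(T=1) = 0 + 3/4 + 0 = 3/4
  P(T=2) = 0 + 0 + 1/8 = 1/8

H(S) = -[(1/8)·log₂(1/8) + (3/4)·log₂(3/4) + (1/8)·log₂(1/8)]
  = 0.3750 + 0.3113 + 0.3750
  = 1.0613 bits
H(T) = -[(1/8)·log₂(1/8) + (3/4)·log₂(3/4) + (1/8)·log₂(1/8)]
  = 0.3750 + 0.3113 + 0.3750
  = 1.0613 bits
H(S,T) = -[(1/8)·log₂(1/8) + (3/4)·log₂(3/4) + (1/8)·log₂(1/8)]
  = 0.3750 + 0.3113 + 0.3750
  = 1.0613 bits

I(S;T) = H(S) + H(T) - H(S,T)
  = 1.0613 + 1.0613 - 1.0613
  = 1.0613 bits

Distribution 2 (U, V):
Marginal P(U) (row sums):
  P(U=0) = 1/16 + 1/8 + 0 = 3/16
  P(U=1) = 1/2 + 1/8 + 3/16 = 13/16
Marginal P(V) (column sums):
  P(V=0) = 1/16 + 1/2 = 9/16
  P(V=1) = 1/8 + 1/8 = 1/4
  P(V=2) = 0 + 3/16 = 3/16

H(U) = -[(3/16)·log₂(3/16) + (13/16)·log₂(13/16)]
  = 0.4528 + 0.2434
  = 0.6962 bits
H(V) = -[(9/16)·log₂(9/16) + (1/4)·log₂(1/4) + (3/16)·log₂(3/16)]
  = 0.4669 + 0.5000 + 0.4528
  = 1.4197 bits
H(U,V) = -[(1/16)·log₂(1/16) + (1/8)·log₂(1/8) + (1/2)·log₂(1/2) + (1/8)·log₂(1/8) + (3/16)·log₂(3/16)]
  = 0.2500 + 0.3750 + 0.5000 + 0.3750 + 0.4528
  = 1.9528 bits

I(U;V) = H(U) + H(V) - H(U,V)
  = 0.6962 + 1.4197 - 1.9528
  = 0.1631 bits

I(S;T) = 1.0613 bits > I(U;V) = 0.1631 bits, so (S, T) has the higher mutual information (stronger dependence).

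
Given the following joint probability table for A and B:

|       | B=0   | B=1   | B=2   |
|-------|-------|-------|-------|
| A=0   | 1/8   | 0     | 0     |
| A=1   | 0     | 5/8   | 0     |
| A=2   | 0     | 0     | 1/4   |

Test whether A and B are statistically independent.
Marginal P(A) (row sums):
  P(A=0) = 1/8 + 0 + 0 = 1/8
  P(A=1) = 0 + 5/8 + 0 = 5/8
  P(A=2) = 0 + 0 + 1/4 = 1/4
Marginal P(B) (column sums):
  P(B=0) = 1/8 + 0 + 0 = 1/8
  P(B=1) = 0 + 5/8 + 0 = 5/8
  P(B=2) = 0 + 0 + 1/4 = 1/4

A and B are independent iff P(A=i,B=j) = P(A=i)·P(B=j) for every cell.
  P(A=0)·P(B=0) = 1/8 × 1/8 = 1/64, but P(A=0,B=0) = 1/8 ✗

No, A and B are not independent. Quantitatively, I(A;B) > 0:

H(A) = -[(1/8)·log₂(1/8) + (5/8)·log₂(5/8) + (1/4)·log₂(1/4)]
  = 0.3750 + 0.4238 + 0.5000
  = 1.2988 bits
H(B) = -[(1/8)·log₂(1/8) + (5/8)·log₂(5/8) + (1/4)·log₂(1/4)]
  = 0.3750 + 0.4238 + 0.5000
  = 1.2988 bits
H(A,B) = -[(1/8)·log₂(1/8) + (5/8)·log₂(5/8) + (1/4)·log₂(1/4)]
  = 0.3750 + 0.4238 + 0.5000
  = 1.2988 bits
I(A;B) = H(A) + H(B) - H(A,B) = 1.2988 + 1.2988 - 1.2988 = 1.2988 bits > 0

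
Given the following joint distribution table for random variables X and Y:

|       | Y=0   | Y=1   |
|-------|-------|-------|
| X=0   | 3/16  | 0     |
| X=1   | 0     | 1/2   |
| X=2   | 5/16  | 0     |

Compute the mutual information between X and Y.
Marginal P(X) (row sums):
  P(X=0) = 3/16 + 0 = 3/16
  P(X=1) = 0 + 1/2 = 1/2
  P(X=2) = 5/16 + 0 = 5/16
Marginal P(Y) (column sums):
  P(Y=0) = 3/16 + 0 + 5/16 = 1/2
  P(Y=1) = 0 + 1/2 + 0 = 1/2

H(X) = -[(3/16)·log₂(3/16) + (1/2)·log₂(1/2) + (5/16)·log₂(5/16)]
  = 0.4528 + 0.5000 + 0.5244
  = 1.4772 bits
H(Y) = -[(1/2)·log₂(1/2) + (1/2)·log₂(1/2)]
  = 0.5000 + 0.5000
  = 1.0000 bits
H(X,Y) = -[(3/16)·log₂(3/16) + (1/2)·log₂(1/2) + (5/16)·log₂(5/16)]
  = 0.4528 + 0.5000 + 0.5244
  = 1.4772 bits

I(X;Y) = H(X) + H(Y) - H(X,Y)
  = 1.4772 + 1.0000 - 1.4772
  = 1.0000 bits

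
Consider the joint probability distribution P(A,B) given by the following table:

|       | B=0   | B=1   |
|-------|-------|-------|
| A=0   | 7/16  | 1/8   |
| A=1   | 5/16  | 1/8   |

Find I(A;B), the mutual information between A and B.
Marginal P(A) (row sums):
  P(A=0) = 7/16 + 1/8 = 9/16
  P(A=1) = 5/16 + 1/8 = 7/16
Marginal P(B) (column sums):
  P(B=0) = 7/16 + 5/16 = 3/4
  P(B=1) = 1/8 + 1/8 = 1/4

H(A) = -[(9/16)·log₂(9/16) + (7/16)·log₂(7/16)]
  = 0.4669 + 0.5218
  = 0.9887 bits
H(B) = -[(3/4)·log₂(3/4) + (1/4)·log₂(1/4)]
  = 0.3113 + 0.5000
  = 0.8113 bits
H(A,B) = -[(7/16)·log₂(7/16) + (1/8)·log₂(1/8) + (5/16)·log₂(5/16) + (1/8)·log₂(1/8)]
  = 0.5218 + 0.3750 + 0.5244 + 0.3750
  = 1.7962 bits

I(A;B) = H(A) + H(B) - H(A,B)
  = 0.9887 + 0.8113 - 1.7962
  = 0.0038 bits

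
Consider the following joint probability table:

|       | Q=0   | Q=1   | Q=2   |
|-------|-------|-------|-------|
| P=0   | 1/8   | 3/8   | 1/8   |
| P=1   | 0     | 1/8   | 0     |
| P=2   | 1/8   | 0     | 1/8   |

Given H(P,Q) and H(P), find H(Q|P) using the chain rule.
From the chain rule: H(P,Q) = H(P) + H(Q|P)
Therefore: H(Q|P) = H(P,Q) - H(P)

H(P,Q) = -[(1/8)·log₂(1/8) + (3/8)·log₂(3/8) + (1/8)·log₂(1/8) + (1/8)·log₂(1/8) + (1/8)·log₂(1/8) + (1/8)·log₂(1/8)]
  = 0.3750 + 0.5306 + 0.3750 + 0.3750 + 0.3750 + 0.3750
  = 2.4056 bits
Marginal P(P) (row sums):
  P(P=0) = 1/8 + 3/8 + 1/8 = 5/8
  P(P=1) = 0 + 1/8 + 0 = 1/8
  P(P=2) = 1/8 + 0 + 1/8 = 1/4
H(P) = -[(5/8)·log₂(5/8) + (1/8)·log₂(1/8) + (1/4)·log₂(1/4)]
  = 0.4238 + 0.3750 + 0.5000
  = 1.2988 bits

H(Q|P) = 2.4056 - 1.2988 = 1.1068 bits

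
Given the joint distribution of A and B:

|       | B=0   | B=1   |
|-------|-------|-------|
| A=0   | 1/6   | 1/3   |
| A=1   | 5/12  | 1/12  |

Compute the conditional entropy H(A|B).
Marginal P(B) (column sums):
  P(B=0) = 1/6 + 5/12 = 7/12
  P(B=1) = 1/3 + 1/12 = 5/12

H(A|B) = -Σ P(A,B)·log₂ P(A|B), where P(A|B) = P(A,B) / P(B)
  (A=0,B=0): P(A|B) = (1/6)/(7/12) = 2/7;  -(1/6)·log₂(2/7) = 0.3012
  (A=0,B=1): P(A|B) = (1/3)/(5/12) = 4/5;  -(1/3)·log₂(4/5) = 0.1073
  (A=1,B=0): P(A|B) = (5/12)/(7/12) = 5/7;  -(5/12)·log₂(5/7) = 0.2023
  (A=1,B=1): P(A|B) = (1/12)/(5/12) = 1/5;  -(1/12)·log₂(1/5) = 0.1935
H(A|B) = 0.3012 + 0.1073 + 0.2023 + 0.1935
  = 0.8043 bits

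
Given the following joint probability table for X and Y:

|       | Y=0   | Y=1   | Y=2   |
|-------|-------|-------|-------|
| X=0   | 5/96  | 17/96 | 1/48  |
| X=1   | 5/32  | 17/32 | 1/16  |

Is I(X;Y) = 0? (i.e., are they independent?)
Marginal P(X) (row sums):
  P(X=0) = 5/96 + 17/96 + 1/48 = 1/4
  P(X=1) = 5/32 + 17/32 + 1/16 = 3/4
Marginal P(Y) (column sums):
  P(Y=0) = 5/96 + 5/32 = 5/24
  P(Y=1) = 17/96 + 17/32 = 17/24
  P(Y=2) = 1/48 + 1/16 = 1/12

X and Y are independent iff P(X=i,Y=j) = P(X=i)·P(Y=j) for every cell.
  P(X=0)·P(Y=0) = 1/4 × 5/24 = 5/96 = P(X=0,Y=0) ✓
  P(X=0)·P(Y=1) = 1/4 × 17/24 = 17/96 = P(X=0,Y=1) ✓
  P(X=0)·P(Y=2) = 1/4 × 1/12 = 1/48 = P(X=0,Y=2) ✓
  P(X=1)·P(Y=0) = 3/4 × 5/24 = 5/32 = P(X=1,Y=0) ✓
  P(X=1)·P(Y=1) = 3/4 × 17/24 = 17/32 = P(X=1,Y=1) ✓
  P(X=1)·P(Y=2) = 3/4 × 1/12 = 1/16 = P(X=1,Y=2) ✓

Yes, X and Y are independent: every cell factors, so I(X;Y) = 0 bits.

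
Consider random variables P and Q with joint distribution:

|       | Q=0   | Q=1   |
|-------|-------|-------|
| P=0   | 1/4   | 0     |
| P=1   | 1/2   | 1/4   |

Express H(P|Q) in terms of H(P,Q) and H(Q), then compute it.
H(P|Q) = H(P,Q) - H(Q)

Marginal P(Q) (column sums):
  P(Q=0) = 1/4 + 1/2 = 3/4
  P(Q=1) = 0 + 1/4 = 1/4

H(P,Q) = -[(1/4)·log₂(1/4) + (1/2)·log₂(1/2) + (1/4)·log₂(1/4)]
  = 0.5000 + 0.5000 + 0.5000
  = 1.5000 bits
H(Q) = -[(3/4)·log₂(3/4) + (1/4)·log₂(1/4)]
  = 0.3113 + 0.5000
  = 0.8113 bits

H(P|Q) = 1.5000 - 0.8113 = 0.6887 bits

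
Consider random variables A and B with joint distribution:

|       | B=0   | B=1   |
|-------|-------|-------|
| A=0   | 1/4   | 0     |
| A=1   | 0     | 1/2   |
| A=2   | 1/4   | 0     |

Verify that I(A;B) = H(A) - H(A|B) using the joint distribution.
Left side, from I(A;B) = H(A) + H(B) - H(A,B):
Marginal P(A) (row sums):
  P(A=0) = 1/4 + 0 = 1/4
  P(A=1) = 0 + 1/2 = 1/2
  P(A=2) = 1/4 + 0 = 1/4
Marginal P(B) (column sums):
  P(B=0) = 1/4 + 0 + 1/4 = 1/2
  P(B=1) = 0 + 1/2 + 0 = 1/2

H(A) = -[(1/4)·log₂(1/4) + (1/2)·log₂(1/2) + (1/4)·log₂(1/4)]
  = 0.5000 + 0.5000 + 0.5000
  = 1.5000 bits
H(B) = -[(1/2)·log₂(1/2) + (1/2)·log₂(1/2)]
  = 0.5000 + 0.5000
  = 1.0000 bits
H(A,B) = -[(1/4)·log₂(1/4) + (1/2)·log₂(1/2) + (1/4)·log₂(1/4)]
  = 0.5000 + 0.5000 + 0.5000
  = 1.5000 bits

I(A;B) = H(A) + H(B) - H(A,B)
  = 1.5000 + 1.0000 - 1.5000
  = 1.0000 bits

Right side, with H(A|B) computed directly from the conditional probabilities:
H(A|B) = -Σ P(A,B)·log₂ P(A|B), where P(A|B) = P(A,B) / P(B)
  (cells with P(A,B) = 0 contribute 0)
  (A=0,B=0): P(A|B) = (1/4)/(1/2) = 1/2;  -(1/4)·log₂(1/2) = 0.2500
  (A=1,B=1): P(A|B) = (1/2)/(1/2) = 1;  -(1/2)·log₂(1) = 0.0000
  (A=2,B=0): P(A|B) = (1/4)/(1/2) = 1/2;  -(1/4)·log₂(1/2) = 0.2500
H(A|B) = 0.2500 + 0.0000 + 0.2500
  = 0.5000 bits
H(A) - H(A|B) = 1.5000 - 0.5000 = 1.0000 bits

Both sides equal 1.0000 bits, so I(A;B) = H(A) - H(A|B) ✓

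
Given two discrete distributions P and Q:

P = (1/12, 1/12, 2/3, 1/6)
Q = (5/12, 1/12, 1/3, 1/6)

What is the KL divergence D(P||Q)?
D(P||Q) = Σ P(i) log₂(P(i)/Q(i))
  i=0: (1/12) × log₂((1/12)/(5/12)) = (1/12) × log₂(1/5) = -0.1935
  i=1: (1/12) × log₂((1/12)/(1/12)) = (1/12) × log₂(1) = 0.0000
  i=2: (2/3) × log₂((2/3)/(1/3)) = (2/3) × log₂(2) = 0.6667
  i=3: (1/6) × log₂((1/6)/(1/6)) = (1/6) × log₂(1) = 0.0000
D(P||Q) = -0.1935 + 0.0000 + 0.6667 + 0.0000
  = 0.4732 bits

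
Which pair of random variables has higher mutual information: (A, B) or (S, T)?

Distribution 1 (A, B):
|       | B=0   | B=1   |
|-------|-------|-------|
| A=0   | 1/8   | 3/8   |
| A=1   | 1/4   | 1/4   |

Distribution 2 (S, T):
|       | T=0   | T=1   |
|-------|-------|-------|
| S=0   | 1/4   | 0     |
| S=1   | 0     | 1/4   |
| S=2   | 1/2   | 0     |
Distribution 1 (A, B):
Marginal P(A) (row sums):
  P(A=0) = 1/8 + 3/8 = 1/2
  P(A=1) = 1/4 + 1/4 = 1/2
Marginal P(B) (column sums):
  P(B=0) = 1/8 + 1/4 = 3/8
  P(B=1) = 3/8 + 1/4 = 5/8

H(A) = -[(1/2)·log₂(1/2) + (1/2)·log₂(1/2)]
  = 0.5000 + 0.5000
  = 1.0000 bits
H(B) = -[(3/8)·log₂(3/8) + (5/8)·log₂(5/8)]
  = 0.5306 + 0.4238
  = 0.9544 bits
H(A,B) = -[(1/8)·log₂(1/8) + (3/8)·log₂(3/8) + (1/4)·log₂(1/4) + (1/4)·log₂(1/4)]
  = 0.3750 + 0.5306 + 0.5000 + 0.5000
  = 1.9056 bits

I(A;B) = H(A) + H(B) - H(A,B)
  = 1.0000 + 0.9544 - 1.9056
  = 0.0488 bits

Distribution 2 (S, T):
Marginal P(S) (row sums):
  P(S=0) = 1/4 + 0 = 1/4
  P(S=1) = 0 + 1/4 = 1/4
  P(S=2) = 1/2 + 0 = 1/2
Marginal P(T) (column sums):
  P(T=0) = 1/4 + 0 + 1/2 = 3/4
  P(T=1) = 0 + 1/4 + 0 = 1/4

H(S) = -[(1/4)·log₂(1/4) + (1/4)·log₂(1/4) + (1/2)·log₂(1/2)]
  = 0.5000 + 0.5000 + 0.5000
  = 1.5000 bits
H(T) = -[(3/4)·log₂(3/4) + (1/4)·log₂(1/4)]
  = 0.3113 + 0.5000
  = 0.8113 bits
H(S,T) = -[(1/4)·log₂(1/4) + (1/4)·log₂(1/4) + (1/2)·log₂(1/2)]
  = 0.5000 + 0.5000 + 0.5000
  = 1.5000 bits

I(S;T) = H(S) + H(T) - H(S,T)
  = 1.5000 + 0.8113 - 1.5000
  = 0.8113 bits

I(S;T) = 0.8113 bits > I(A;B) = 0.0488 bits, so (S, T) has the higher mutual information (stronger dependence).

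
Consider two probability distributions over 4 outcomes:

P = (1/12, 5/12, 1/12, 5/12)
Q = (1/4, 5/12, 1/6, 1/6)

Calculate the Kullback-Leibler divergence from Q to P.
D(P||Q) = Σ P(i) log₂(P(i)/Q(i))
  i=0: (1/12) × log₂((1/12)/(1/4)) = (1/12) × log₂(1/3) = -0.1321
  i=1: (5/12) × log₂((5/12)/(5/12)) = (5/12) × log₂(1) = 0.0000
  i=2: (1/12) × log₂((1/12)/(1/6)) = (1/12) × log₂(1/2) = -0.0833
  i=3: (5/12) × log₂((5/12)/(1/6)) = (5/12) × log₂(5/2) = 0.5508
D(P||Q) = -0.1321 + 0.0000 - 0.0833 + 0.5508
  = 0.3354 bits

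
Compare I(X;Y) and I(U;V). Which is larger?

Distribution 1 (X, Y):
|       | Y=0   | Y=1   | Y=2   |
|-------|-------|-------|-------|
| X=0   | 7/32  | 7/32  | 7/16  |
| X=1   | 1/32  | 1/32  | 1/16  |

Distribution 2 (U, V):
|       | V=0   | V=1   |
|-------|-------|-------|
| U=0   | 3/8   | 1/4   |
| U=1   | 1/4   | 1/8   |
Distribution 1 (X, Y):
Marginal P(X) (row sums):
  P(X=0) = 7/32 + 7/32 + 7/16 = 7/8
  P(X=1) = 1/32 + 1/32 + 1/16 = 1/8
Marginal P(Y) (column sums):
  P(Y=0) = 7/32 + 1/32 = 1/4
  P(Y=1) = 7/32 + 1/32 = 1/4
  P(Y=2) = 7/16 + 1/16 = 1/2

H(X) = -[(7/8)·log₂(7/8) + (1/8)·log₂(1/8)]
  = 0.1686 + 0.3750
  = 0.5436 bits
H(Y) = -[(1/4)·log₂(1/4) + (1/4)·log₂(1/4) + (1/2)·log₂(1/2)]
  = 0.5000 + 0.5000 + 0.5000
  = 1.5000 bits
H(X,Y) = -[(7/32)·log₂(7/32) + (7/32)·log₂(7/32) + (7/16)·log₂(7/16) + (1/32)·log₂(1/32) + (1/32)·log₂(1/32) + (1/16)·log₂(1/16)]
  = 0.4796 + 0.4796 + 0.5218 + 0.1563 + 0.1563 + 0.2500
  = 2.0436 bits

I(X;Y) = H(X) + H(Y) - H(X,Y)
  = 0.5436 + 1.5000 - 2.0436
  = 0.0000 bits

Distribution 2 (U, V):
Marginal P(U) (row sums):
  P(U=0) = 3/8 + 1/4 = 5/8
  P(U=1) = 1/4 + 1/8 = 3/8
Marginal P(V) (column sums):
  P(V=0) = 3/8 + 1/4 = 5/8
  P(V=1) = 1/4 + 1/8 = 3/8

H(U) = -[(5/8)·log₂(5/8) + (3/8)·log₂(3/8)]
  = 0.4238 + 0.5306
  = 0.9544 bits
H(V) = -[(5/8)·log₂(5/8) + (3/8)·log₂(3/8)]
  = 0.4238 + 0.5306
  = 0.9544 bits
H(U,V) = -[(3/8)·log₂(3/8) + (1/4)·log₂(1/4) + (1/4)·log₂(1/4) + (1/8)·log₂(1/8)]
  = 0.5306 + 0.5000 + 0.5000 + 0.3750
  = 1.9056 bits

I(U;V) = H(U) + H(V) - H(U,V)
  = 0.9544 + 0.9544 - 1.9056
  = 0.0032 bits

I(U;V) = 0.0032 bits > I(X;Y) = 0.0000 bits, so (U, V) has the higher mutual information (stronger dependence).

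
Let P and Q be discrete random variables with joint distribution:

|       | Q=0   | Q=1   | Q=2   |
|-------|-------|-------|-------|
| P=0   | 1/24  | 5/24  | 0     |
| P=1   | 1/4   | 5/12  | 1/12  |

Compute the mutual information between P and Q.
Marginal P(P) (row sums):
  P(P=0) = 1/24 + 5/24 + 0 = 1/4
  P(P=1) = 1/4 + 5/12 + 1/12 = 3/4
Marginal P(Q) (column sums):
  P(Q=0) = 1/24 + 1/4 = 7/24
  P(Q=1) = 5/24 + 5/12 = 5/8
  P(Q=2) = 0 + 1/12 = 1/12

H(P) = -[(1/4)·log₂(1/4) + (3/4)·log₂(3/4)]
  = 0.5000 + 0.3113
  = 0.8113 bits
H(Q) = -[(7/24)·log₂(7/24) + (5/8)·log₂(5/8) + (1/12)·log₂(1/12)]
  = 0.5185 + 0.4238 + 0.2987
  = 1.2410 bits
H(P,Q) = -[(1/24)·log₂(1/24) + (5/24)·log₂(5/24) + (1/4)·log₂(1/4) + (5/12)·log₂(5/12) + (1/12)·log₂(1/12)]
  = 0.1910 + 0.4715 + 0.5000 + 0.5263 + 0.2987
  = 1.9875 bits

I(P;Q) = H(P) + H(Q) - H(P,Q)
  = 0.8113 + 1.2410 - 1.9875
  = 0.0648 bits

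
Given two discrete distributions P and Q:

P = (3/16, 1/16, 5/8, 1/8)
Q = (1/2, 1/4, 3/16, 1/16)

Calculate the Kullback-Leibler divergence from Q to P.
D(P||Q) = Σ P(i) log₂(P(i)/Q(i))
  i=0: (3/16) × log₂((3/16)/(1/2)) = (3/16) × log₂(3/8) = -0.2653
  i=1: (1/16) × log₂((1/16)/(1/4)) = (1/16) × log₂(1/4) = -0.1250
  i=2: (5/8) × log₂((5/8)/(3/16)) = (5/8) × log₂(10/3) = 1.0856
  i=3: (1/8) × log₂((1/8)/(1/16)) = (1/8) × log₂(2) = 0.1250
D(P||Q) = -0.2653 - 0.1250 + 1.0856 + 0.1250
  = 0.8203 bits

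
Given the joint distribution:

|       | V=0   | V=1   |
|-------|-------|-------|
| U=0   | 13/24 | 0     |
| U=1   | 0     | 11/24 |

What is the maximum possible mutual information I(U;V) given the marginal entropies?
The upper bound on mutual information is I(U;V) ≤ min(H(U), H(V)).

Marginal P(U) (row sums):
  P(U=0) = 13/24 + 0 = 13/24
  P(U=1) = 0 + 11/24 = 11/24
Marginal P(V) (column sums):
  P(V=0) = 13/24 + 0 = 13/24
  P(V=1) = 0 + 11/24 = 11/24

H(U) = -[(13/24)·log₂(13/24) + (11/24)·log₂(11/24)]
  = 0.4791 + 0.5159
  = 0.9950 bits
H(V) = -[(13/24)·log₂(13/24) + (11/24)·log₂(11/24)]
  = 0.4791 + 0.5159
  = 0.9950 bits

Maximum possible I(U;V) = min(0.9950, 0.9950) = 0.9950 bits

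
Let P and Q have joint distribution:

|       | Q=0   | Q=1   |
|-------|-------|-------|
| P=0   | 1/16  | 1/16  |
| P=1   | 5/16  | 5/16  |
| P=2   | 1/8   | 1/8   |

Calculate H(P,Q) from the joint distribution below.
H(P,Q) = -Σ P(P,Q) log₂ P(P,Q), summed over the non-zero cells:
H(P,Q) = -[(1/16)·log₂(1/16) + (1/16)·log₂(1/16) + (5/16)·log₂(5/16) + (5/16)·log₂(5/16) + (1/8)·log₂(1/8) + (1/8)·log₂(1/8)]
  = 0.2500 + 0.2500 + 0.5244 + 0.5244 + 0.3750 + 0.3750
  = 2.2988 bits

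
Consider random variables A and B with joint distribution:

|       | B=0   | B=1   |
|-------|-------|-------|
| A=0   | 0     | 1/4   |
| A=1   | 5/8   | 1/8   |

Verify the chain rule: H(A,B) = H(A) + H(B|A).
Left side:
H(A,B) = -[(1/4)·log₂(1/4) + (5/8)·log₂(5/8) + (1/8)·log₂(1/8)]
  = 0.5000 + 0.4238 + 0.3750
  = 1.2988 bits

Right side:
Marginal P(A) (row sums):
  P(A=0) = 0 + 1/4 = 1/4
  P(A=1) = 5/8 + 1/8 = 3/4
H(A) = -[(1/4)·log₂(1/4) + (3/4)·log₂(3/4)]
  = 0.5000 + 0.3113
  = 0.8113 bits
H(B|A) = -Σ P(A,B)·log₂ P(B|A), where P(B|A) = P(A,B) / P(A)
  (cells with P(A,B) = 0 contribute 0)
  (A=0,B=1): P(B|A) = (1/4)/(1/4) = 1;  -(1/4)·log₂(1) = 0.0000
  (A=1,B=0): P(B|A) = (5/8)/(3/4) = 5/6;  -(5/8)·log₂(5/6) = 0.1644
  (A=1,B=1): P(B|A) = (1/8)/(3/4) = 1/6;  -(1/8)·log₂(1/6) = 0.3231
H(B|A) = 0.0000 + 0.1644 + 0.3231
  = 0.4875 bits
H(A) + H(B|A) = 0.8113 + 0.4875 = 1.2988 bits

Both sides equal 1.2988 bits, so the chain rule holds ✓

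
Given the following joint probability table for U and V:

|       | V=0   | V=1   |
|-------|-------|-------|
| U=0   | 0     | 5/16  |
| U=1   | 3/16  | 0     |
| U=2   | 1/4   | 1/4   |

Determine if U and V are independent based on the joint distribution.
Marginal P(U) (row sums):
  P(U=0) = 0 + 5/16 = 5/16
  P(U=1) = 3/16 + 0 = 3/16
  P(U=2) = 1/4 + 1/4 = 1/2
Marginal P(V) (column sums):
  P(V=0) = 0 + 3/16 + 1/4 = 7/16
  P(V=1) = 5/16 + 0 + 1/4 = 9/16

U and V are independent iff P(U=i,V=j) = P(U=i)·P(V=j) for every cell.
  P(U=0)·P(V=0) = 5/16 × 7/16 = 35/256, but P(U=0,V=0) = 0 ✗

No, U and V are not independent. Quantitatively, I(U;V) > 0:

H(U) = -[(5/16)·log₂(5/16) + (3/16)·log₂(3/16) + (1/2)·log₂(1/2)]
  = 0.5244 + 0.4528 + 0.5000
  = 1.4772 bits
H(V) = -[(7/16)·log₂(7/16) + (9/16)·log₂(9/16)]
  = 0.5218 + 0.4669
  = 0.9887 bits
H(U,V) = -[(5/16)·log₂(5/16) + (3/16)·log₂(3/16) + (1/4)·log₂(1/4) + (1/4)·log₂(1/4)]
  = 0.5244 + 0.4528 + 0.5000 + 0.5000
  = 1.9772 bits
I(U;V) = H(U) + H(V) - H(U,V) = 1.4772 + 0.9887 - 1.9772 = 0.4887 bits > 0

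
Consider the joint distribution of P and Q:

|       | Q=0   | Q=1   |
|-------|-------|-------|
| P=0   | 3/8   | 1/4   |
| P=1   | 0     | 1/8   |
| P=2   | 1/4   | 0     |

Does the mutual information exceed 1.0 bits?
Marginal P(P) (row sums):
  P(P=0) = 3/8 + 1/4 = 5/8
  P(P=1) = 0 + 1/8 = 1/8
  P(P=2) = 1/4 + 0 = 1/4
Marginal P(Q) (column sums):
  P(Q=0) = 3/8 + 0 + 1/4 = 5/8
  P(Q=1) = 1/4 + 1/8 + 0 = 3/8

H(P) = -[(5/8)·log₂(5/8) + (1/8)·log₂(1/8) + (1/4)·log₂(1/4)]
  = 0.4238 + 0.3750 + 0.5000
  = 1.2988 bits
H(Q) = -[(5/8)·log₂(5/8) + (3/8)·log₂(3/8)]
  = 0.4238 + 0.5306
  = 0.9544 bits
H(P,Q) = -[(3/8)·log₂(3/8) + (1/4)·log₂(1/4) + (1/8)·log₂(1/8) + (1/4)·log₂(1/4)]
  = 0.5306 + 0.5000 + 0.3750 + 0.5000
  = 1.9056 bits

I(P;Q) = H(P) + H(Q) - H(P,Q)
  = 1.2988 + 0.9544 - 1.9056
  = 0.3476 bits

No. I(P;Q) = 0.3476 bits, which is ≤ 1.0 bits.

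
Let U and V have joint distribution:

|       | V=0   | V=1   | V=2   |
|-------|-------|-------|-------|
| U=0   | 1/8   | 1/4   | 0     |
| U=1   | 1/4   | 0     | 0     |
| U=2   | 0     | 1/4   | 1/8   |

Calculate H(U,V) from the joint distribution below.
H(U,V) = -Σ P(U,V) log₂ P(U,V), summed over the non-zero cells:
H(U,V) = -[(1/8)·log₂(1/8) + (1/4)·log₂(1/4) + (1/4)·log₂(1/4) + (1/4)·log₂(1/4) + (1/8)·log₂(1/8)]
  = 0.3750 + 0.5000 + 0.5000 + 0.5000 + 0.3750
  = 2.2500 bits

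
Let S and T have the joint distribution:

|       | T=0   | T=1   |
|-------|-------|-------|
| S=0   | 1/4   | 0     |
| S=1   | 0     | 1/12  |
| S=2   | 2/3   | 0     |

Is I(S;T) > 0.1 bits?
Marginal P(S) (row sums):
  P(S=0) = 1/4 + 0 = 1/4
  P(S=1) = 0 + 1/12 = 1/12
  P(S=2) = 2/3 + 0 = 2/3
Marginal P(T) (column sums):
  P(T=0) = 1/4 + 0 + 2/3 = 11/12
  P(T=1) = 0 + 1/12 + 0 = 1/12

H(S) = -[(1/4)·log₂(1/4) + (1/12)·log₂(1/12) + (2/3)·log₂(2/3)]
  = 0.5000 + 0.2987 + 0.3900
  = 1.1887 bits
H(T) = -[(11/12)·log₂(11/12) + (1/12)·log₂(1/12)]
  = 0.1151 + 0.2987
  = 0.4138 bits
H(S,T) = -[(1/4)·log₂(1/4) + (1/12)·log₂(1/12) + (2/3)·log₂(2/3)]
  = 0.5000 + 0.2987 + 0.3900
  = 1.1887 bits

I(S;T) = H(S) + H(T) - H(S,T)
  = 1.1887 + 0.4138 - 1.1887
  = 0.4138 bits

Yes. I(S;T) = 0.4138 bits, which is > 0.1 bits.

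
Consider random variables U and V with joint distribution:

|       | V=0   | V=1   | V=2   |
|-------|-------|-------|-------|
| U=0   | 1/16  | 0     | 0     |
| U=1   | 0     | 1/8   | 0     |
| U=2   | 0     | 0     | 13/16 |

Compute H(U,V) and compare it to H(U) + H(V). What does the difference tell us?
Marginal P(U) (row sums):
  P(U=0) = 1/16 + 0 + 0 = 1/16
  P(U=1) = 0 + 1/8 + 0 = 1/8
  P(U=2) = 0 + 0 + 13/16 = 13/16
Marginal P(V) (column sums):
  P(V=0) = 1/16 + 0 + 0 = 1/16
  P(V=1) = 0 + 1/8 + 0 = 1/8
  P(V=2) = 0 + 0 + 13/16 = 13/16

H(U,V) = -[(1/16)·log₂(1/16) + (1/8)·log₂(1/8) + (13/16)·log₂(13/16)]
  = 0.2500 + 0.3750 + 0.2434
  = 0.8684 bits
H(U) = -[(1/16)·log₂(1/16) + (1/8)·log₂(1/8) + (13/16)·log₂(13/16)]
  = 0.2500 + 0.3750 + 0.2434
  = 0.8684 bits
H(V) = -[(1/16)·log₂(1/16) + (1/8)·log₂(1/8) + (13/16)·log₂(13/16)]
  = 0.2500 + 0.3750 + 0.2434
  = 0.8684 bits

H(U) + H(V) = 0.8684 + 0.8684 = 1.7368 bits
Difference: H(U) + H(V) - H(U,V) = 1.7368 - 0.8684 = 0.8684 bits = I(U;V)

The difference is the mutual information; it is positive here, so U and V are dependent (knowing one reduces uncertainty about the other by 0.8684 bits).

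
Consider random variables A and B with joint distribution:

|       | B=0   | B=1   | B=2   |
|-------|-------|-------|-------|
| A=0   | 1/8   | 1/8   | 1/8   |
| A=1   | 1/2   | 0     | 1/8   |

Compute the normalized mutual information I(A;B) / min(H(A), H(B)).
Marginal P(A) (row sums):
  P(A=0) = 1/8 + 1/8 + 1/8 = 3/8
  P(A=1) = 1/2 + 0 + 1/8 = 5/8
Marginal P(B) (column sums):
  P(B=0) = 1/8 + 1/2 = 5/8
  P(B=1) = 1/8 + 0 = 1/8
  P(B=2) = 1/8 + 1/8 = 1/4

H(A) = -[(3/8)·log₂(3/8) + (5/8)·log₂(5/8)]
  = 0.5306 + 0.4238
  = 0.9544 bits
H(B) = -[(5/8)·log₂(5/8) + (1/8)·log₂(1/8) + (1/4)·log₂(1/4)]
  = 0.4238 + 0.3750 + 0.5000
  = 1.2988 bits
H(A,B) = -[(1/8)·log₂(1/8) + (1/8)·log₂(1/8) + (1/8)·log₂(1/8) + (1/2)·log₂(1/2) + (1/8)·log₂(1/8)]
  = 0.3750 + 0.3750 + 0.3750 + 0.5000 + 0.3750
  = 2.0000 bits

I(A;B) = H(A) + H(B) - H(A,B)
  = 0.9544 + 1.2988 - 2.0000
  = 0.2532 bits

min(H(A), H(B)) = min(0.9544, 1.2988) = 0.9544 bits
Normalized MI = 0.2532 / 0.9544 = 0.2653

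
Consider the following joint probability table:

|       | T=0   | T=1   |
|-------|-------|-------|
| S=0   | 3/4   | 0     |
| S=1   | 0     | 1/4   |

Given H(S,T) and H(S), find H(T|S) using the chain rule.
From the chain rule: H(S,T) = H(S) + H(T|S)
Therefore: H(T|S) = H(S,T) - H(S)

H(S,T) = -[(3/4)·log₂(3/4) + (1/4)·log₂(1/4)]
  = 0.3113 + 0.5000
  = 0.8113 bits
Marginal P(S) (row sums):
  P(S=0) = 3/4 + 0 = 3/4
  P(S=1) = 0 + 1/4 = 1/4
H(S) = -[(3/4)·log₂(3/4) + (1/4)·log₂(1/4)]
  = 0.3113 + 0.5000
  = 0.8113 bits

H(T|S) = 0.8113 - 0.8113 = 0.0000 bits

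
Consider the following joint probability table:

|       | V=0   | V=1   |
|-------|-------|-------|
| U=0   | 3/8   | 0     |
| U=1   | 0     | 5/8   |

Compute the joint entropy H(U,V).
H(U,V) = -Σ P(U,V) log₂ P(U,V), summed over the non-zero cells:
H(U,V) = -[(3/8)·log₂(3/8) + (5/8)·log₂(5/8)]
  = 0.5306 + 0.4238
  = 0.9544 bits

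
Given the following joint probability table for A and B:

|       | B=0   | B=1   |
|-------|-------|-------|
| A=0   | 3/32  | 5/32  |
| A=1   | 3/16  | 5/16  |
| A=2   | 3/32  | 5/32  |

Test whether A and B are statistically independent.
Marginal P(A) (row sums):
  P(A=0) = 3/32 + 5/32 = 1/4
  P(A=1) = 3/16 + 5/16 = 1/2
  P(A=2) = 3/32 + 5/32 = 1/4
Marginal P(B) (column sums):
  P(B=0) = 3/32 + 3/16 + 3/32 = 3/8
  P(B=1) = 5/32 + 5/16 + 5/32 = 5/8

A and B are independent iff P(A=i,B=j) = P(A=i)·P(B=j) for every cell.
  P(A=0)·P(B=0) = 1/4 × 3/8 = 3/32 = P(A=0,B=0) ✓
  P(A=0)·P(B=1) = 1/4 × 5/8 = 5/32 = P(A=0,B=1) ✓
  P(A=1)·P(B=0) = 1/2 × 3/8 = 3/16 = P(A=1,B=0) ✓
  P(A=1)·P(B=1) = 1/2 × 5/8 = 5/16 = P(A=1,B=1) ✓
  P(A=2)·P(B=0) = 1/4 × 3/8 = 3/32 = P(A=2,B=0) ✓
  P(A=2)·P(B=1) = 1/4 × 5/8 = 5/32 = P(A=2,B=1) ✓

Yes, A and B are independent: every cell factors, so I(A;B) = 0 bits.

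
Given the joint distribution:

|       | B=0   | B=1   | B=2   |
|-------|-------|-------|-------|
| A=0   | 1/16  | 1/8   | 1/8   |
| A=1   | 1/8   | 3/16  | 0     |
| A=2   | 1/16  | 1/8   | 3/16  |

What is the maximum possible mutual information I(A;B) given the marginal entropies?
The upper bound on mutual information is I(A;B) ≤ min(H(A), H(B)).

Marginal P(A) (row sums):
  P(A=0) = 1/16 + 1/8 + 1/8 = 5/16
  P(A=1) = 1/8 + 3/16 + 0 = 5/16
  P(A=2) = 1/16 + 1/8 + 3/16 = 3/8
Marginal P(B) (column sums):
  P(B=0) = 1/16 + 1/8 + 1/16 = 1/4
  P(B=1) = 1/8 + 3/16 + 1/8 = 7/16
  P(B=2) = 1/8 + 0 + 3/16 = 5/16

H(A) = -[(5/16)·log₂(5/16) + (5/16)·log₂(5/16) + (3/8)·log₂(3/8)]
  = 0.5244 + 0.5244 + 0.5306
  = 1.5794 bits
H(B) = -[(1/4)·log₂(1/4) + (7/16)·log₂(7/16) + (5/16)·log₂(5/16)]
  = 0.5000 + 0.5218 + 0.5244
  = 1.5462 bits

Maximum possible I(A;B) = min(1.5794, 1.5462) = 1.5462 bits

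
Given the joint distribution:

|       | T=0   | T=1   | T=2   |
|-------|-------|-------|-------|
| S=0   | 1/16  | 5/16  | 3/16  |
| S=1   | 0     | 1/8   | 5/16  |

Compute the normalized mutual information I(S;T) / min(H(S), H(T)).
Marginal P(S) (row sums):
  P(S=0) = 1/16 + 5/16 + 3/16 = 9/16
  P(S=1) = 0 + 1/8 + 5/16 = 7/16
Marginal P(T) (column sums):
  P(T=0) = 1/16 + 0 = 1/16
  P(T=1) = 5/16 + 1/8 = 7/16
  P(T=2) = 3/16 + 5/16 = 1/2

H(S) = -[(9/16)·log₂(9/16) + (7/16)·log₂(7/16)]
  = 0.4669 + 0.5218
  = 0.9887 bits
H(T) = -[(1/16)·log₂(1/16) + (7/16)·log₂(7/16) + (1/2)·log₂(1/2)]
  = 0.2500 + 0.5218 + 0.5000
  = 1.2718 bits
H(S,T) = -[(1/16)·log₂(1/16) + (5/16)·log₂(5/16) + (3/16)·log₂(3/16) + (1/8)·log₂(1/8) + (5/16)·log₂(5/16)]
  = 0.2500 + 0.5244 + 0.4528 + 0.3750 + 0.5244
  = 2.1266 bits

I(S;T) = H(S) + H(T) - H(S,T)
  = 0.9887 + 1.2718 - 2.1266
  = 0.1339 bits

min(H(S), H(T)) = min(0.9887, 1.2718) = 0.9887 bits
Normalized MI = 0.1339 / 0.9887 = 0.1354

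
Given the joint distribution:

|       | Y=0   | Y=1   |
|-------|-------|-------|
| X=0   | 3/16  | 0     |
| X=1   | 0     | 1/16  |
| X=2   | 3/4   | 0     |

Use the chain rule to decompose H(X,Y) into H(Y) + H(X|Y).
By the chain rule: H(X,Y) = H(Y) + H(X|Y)

Marginal P(Y) (column sums):
  P(Y=0) = 3/16 + 0 + 3/4 = 15/16
  P(Y=1) = 0 + 1/16 + 0 = 1/16
H(Y) = -[(15/16)·log₂(15/16) + (1/16)·log₂(1/16)]
  = 0.0873 + 0.2500
  = 0.3373 bits
H(X|Y) = -Σ P(X,Y)·log₂ P(X|Y), where P(X|Y) = P(X,Y) / P(Y)
  (cells with P(X,Y) = 0 contribute 0)
  (X=0,Y=0): P(X|Y) = (3/16)/(15/16) = 1/5;  -(3/16)·log₂(1/5) = 0.4354
  (X=1,Y=1): P(X|Y) = (1/16)/(1/16) = 1;  -(1/16)·log₂(1) = 0.0000
  (X=2,Y=0): P(X|Y) = (3/4)/(15/16) = 4/5;  -(3/4)·log₂(4/5) = 0.2414
H(X|Y) = 0.4354 + 0.0000 + 0.2414
  = 0.6768 bits

H(X,Y) = H(Y) + H(X|Y) = 0.3373 + 0.6768 = 1.0141 bits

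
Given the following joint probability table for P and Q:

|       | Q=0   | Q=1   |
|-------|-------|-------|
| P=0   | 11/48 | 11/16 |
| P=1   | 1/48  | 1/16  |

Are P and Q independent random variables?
Marginal P(P) (row sums):
  P(P=0) = 11/48 + 11/16 = 11/12
  P(P=1) = 1/48 + 1/16 = 1/12
Marginal P(Q) (column sums):
  P(Q=0) = 11/48 + 1/48 = 1/4
  P(Q=1) = 11/16 + 1/16 = 3/4

P and Q are independent iff P(P=i,Q=j) = P(P=i)·P(Q=j) for every cell.
  P(P=0)·P(Q=0) = 11/12 × 1/4 = 11/48 = P(P=0,Q=0) ✓
  P(P=0)·P(Q=1) = 11/12 × 3/4 = 11/16 = P(P=0,Q=1) ✓
  P(P=1)·P(Q=0) = 1/12 × 1/4 = 1/48 = P(P=1,Q=0) ✓
  P(P=1)·P(Q=1) = 1/12 × 3/4 = 1/16 = P(P=1,Q=1) ✓

Yes, P and Q are independent: every cell factors, so I(P;Q) = 0 bits.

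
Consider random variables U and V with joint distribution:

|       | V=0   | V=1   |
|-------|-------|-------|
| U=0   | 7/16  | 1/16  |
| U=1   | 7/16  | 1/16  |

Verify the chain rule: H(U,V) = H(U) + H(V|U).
Left side:
H(U,V) = -[(7/16)·log₂(7/16) + (1/16)·log₂(1/16) + (7/16)·log₂(7/16) + (1/16)·log₂(1/16)]
  = 0.5218 + 0.2500 + 0.5218 + 0.2500
  = 1.5436 bits

Right side:
Marginal P(U) (row sums):
  P(U=0) = 7/16 + 1/16 = 1/2
  P(U=1) = 7/16 + 1/16 = 1/2
H(U) = -[(1/2)·log₂(1/2) + (1/2)·log₂(1/2)]
  = 0.5000 + 0.5000
  = 1.0000 bits
H(V|U) = -Σ P(U,V)·log₂ P(V|U), where P(V|U) = P(U,V) / P(U)
  (U=0,V=0): P(V|U) = (7/16)/(1/2) = 7/8;  -(7/16)·log₂(7/8) = 0.0843
  (U=0,V=1): P(V|U) = (1/16)/(1/2) = 1/8;  -(1/16)·log₂(1/8) = 0.1875
  (U=1,V=0): P(V|U) = (7/16)/(1/2) = 7/8;  -(7/16)·log₂(7/8) = 0.0843
  (U=1,V=1): P(V|U) = (1/16)/(1/2) = 1/8;  -(1/16)·log₂(1/8) = 0.1875
H(V|U) = 0.0843 + 0.1875 + 0.0843 + 0.1875
  = 0.5436 bits
H(U) + H(V|U) = 1.0000 + 0.5436 = 1.5436 bits

Both sides equal 1.5436 bits, so the chain rule holds ✓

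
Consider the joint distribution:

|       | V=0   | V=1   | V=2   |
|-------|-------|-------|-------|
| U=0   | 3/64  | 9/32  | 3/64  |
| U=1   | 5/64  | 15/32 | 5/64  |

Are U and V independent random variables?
Marginal P(U) (row sums):
  P(U=0) = 3/64 + 9/32 + 3/64 = 3/8
  P(U=1) = 5/64 + 15/32 + 5/64 = 5/8
Marginal P(V) (column sums):
  P(V=0) = 3/64 + 5/64 = 1/8
  P(V=1) = 9/32 + 15/32 = 3/4
  P(V=2) = 3/64 + 5/64 = 1/8

U and V are independent iff P(U=i,V=j) = P(U=i)·P(V=j) for every cell.
  P(U=0)·P(V=0) = 3/8 × 1/8 = 3/64 = P(U=0,V=0) ✓
  P(U=0)·P(V=1) = 3/8 × 3/4 = 9/32 = P(U=0,V=1) ✓
  P(U=0)·P(V=2) = 3/8 × 1/8 = 3/64 = P(U=0,V=2) ✓
  P(U=1)·P(V=0) = 5/8 × 1/8 = 5/64 = P(U=1,V=0) ✓
  P(U=1)·P(V=1) = 5/8 × 3/4 = 15/32 = P(U=1,V=1) ✓
  P(U=1)·P(V=2) = 5/8 × 1/8 = 5/64 = P(U=1,V=2) ✓

Yes, U and V are independent: every cell factors, so I(U;V) = 0 bits.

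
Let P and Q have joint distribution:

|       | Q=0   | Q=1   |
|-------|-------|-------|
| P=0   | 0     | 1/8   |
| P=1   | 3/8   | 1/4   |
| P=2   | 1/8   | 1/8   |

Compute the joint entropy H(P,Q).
H(P,Q) = -Σ P(P,Q) log₂ P(P,Q), summed over the non-zero cells:
H(P,Q) = -[(1/8)·log₂(1/8) + (3/8)·log₂(3/8) + (1/4)·log₂(1/4) + (1/8)·log₂(1/8) + (1/8)·log₂(1/8)]
  = 0.3750 + 0.5306 + 0.5000 + 0.3750 + 0.3750
  = 2.1556 bits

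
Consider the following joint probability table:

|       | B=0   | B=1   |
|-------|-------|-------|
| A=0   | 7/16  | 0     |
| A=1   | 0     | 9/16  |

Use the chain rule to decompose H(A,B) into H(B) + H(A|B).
By the chain rule: H(A,B) = H(B) + H(A|B)

Marginal P(B) (column sums):
  P(B=0) = 7/16 + 0 = 7/16
  P(B=1) = 0 + 9/16 = 9/16
H(B) = -[(7/16)·log₂(7/16) + (9/16)·log₂(9/16)]
  = 0.5218 + 0.4669
  = 0.9887 bits
H(A|B) = -Σ P(A,B)·log₂ P(A|B), where P(A|B) = P(A,B) / P(B)
  (cells with P(A,B) = 0 contribute 0)
  (A=0,B=0): P(A|B) = (7/16)/(7/16) = 1;  -(7/16)·log₂(1) = 0.0000
  (A=1,B=1): P(A|B) = (9/16)/(9/16) = 1;  -(9/16)·log₂(1) = 0.0000
H(A|B) = 0.0000 + 0.0000
  = 0.0000 bits

H(A,B) = H(B) + H(A|B) = 0.9887 + 0.0000 = 0.9887 bits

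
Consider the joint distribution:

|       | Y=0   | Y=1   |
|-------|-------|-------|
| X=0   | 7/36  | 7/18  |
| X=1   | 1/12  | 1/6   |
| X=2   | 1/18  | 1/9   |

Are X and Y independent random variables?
Marginal P(X) (row sums):
  P(X=0) = 7/36 + 7/18 = 7/12
  P(X=1) = 1/12 + 1/6 = 1/4
  P(X=2) = 1/18 + 1/9 = 1/6
Marginal P(Y) (column sums):
  P(Y=0) = 7/36 + 1/12 + 1/18 = 1/3
  P(Y=1) = 7/18 + 1/6 + 1/9 = 2/3

X and Y are independent iff P(X=i,Y=j) = P(X=i)·P(Y=j) for every cell.
  P(X=0)·P(Y=0) = 7/12 × 1/3 = 7/36 = P(X=0,Y=0) ✓
  P(X=0)·P(Y=1) = 7/12 × 2/3 = 7/18 = P(X=0,Y=1) ✓
  P(X=1)·P(Y=0) = 1/4 × 1/3 = 1/12 = P(X=1,Y=0) ✓
  P(X=1)·P(Y=1) = 1/4 × 2/3 = 1/6 = P(X=1,Y=1) ✓
  P(X=2)·P(Y=0) = 1/6 × 1/3 = 1/18 = P(X=2,Y=0) ✓
  P(X=2)·P(Y=1) = 1/6 × 2/3 = 1/9 = P(X=2,Y=1) ✓

Yes, X and Y are independent: every cell factors, so I(X;Y) = 0 bits.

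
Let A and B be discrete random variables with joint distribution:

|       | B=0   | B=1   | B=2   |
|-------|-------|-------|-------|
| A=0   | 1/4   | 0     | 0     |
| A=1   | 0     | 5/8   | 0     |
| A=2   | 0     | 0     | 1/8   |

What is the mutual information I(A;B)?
Marginal P(A) (row sums):
  P(A=0) = 1/4 + 0 + 0 = 1/4
  P(A=1) = 0 + 5/8 + 0 = 5/8
  P(A=2) = 0 + 0 + 1/8 = 1/8
Marginal P(B) (column sums):
  P(B=0) = 1/4 + 0 + 0 = 1/4
  P(B=1) = 0 + 5/8 + 0 = 5/8
  P(B=2) = 0 + 0 + 1/8 = 1/8

H(A) = -[(1/4)·log₂(1/4) + (5/8)·log₂(5/8) + (1/8)·log₂(1/8)]
  = 0.5000 + 0.4238 + 0.3750
  = 1.2988 bits
H(B) = -[(1/4)·log₂(1/4) + (5/8)·log₂(5/8) + (1/8)·log₂(1/8)]
  = 0.5000 + 0.4238 + 0.3750
  = 1.2988 bits
H(A,B) = -[(1/4)·log₂(1/4) + (5/8)·log₂(5/8) + (1/8)·log₂(1/8)]
  = 0.5000 + 0.4238 + 0.3750
  = 1.2988 bits

I(A;B) = H(A) + H(B) - H(A,B)
  = 1.2988 + 1.2988 - 1.2988
  = 1.2988 bits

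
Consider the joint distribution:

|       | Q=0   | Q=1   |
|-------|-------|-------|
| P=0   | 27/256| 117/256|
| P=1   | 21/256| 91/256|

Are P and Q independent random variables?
Marginal P(P) (row sums):
  P(P=0) = 27/256 + 117/256 = 9/16
  P(P=1) = 21/256 + 91/256 = 7/16
Marginal P(Q) (column sums):
  P(Q=0) = 27/256 + 21/256 = 3/16
  P(Q=1) = 117/256 + 91/256 = 13/16

P and Q are independent iff P(P=i,Q=j) = P(P=i)·P(Q=j) for every cell.
  P(P=0)·P(Q=0) = 9/16 × 3/16 = 27/256 = P(P=0,Q=0) ✓
  P(P=0)·P(Q=1) = 9/16 × 13/16 = 117/256 = P(P=0,Q=1) ✓
  P(P=1)·P(Q=0) = 7/16 × 3/16 = 21/256 = P(P=1,Q=0) ✓
  P(P=1)·P(Q=1) = 7/16 × 13/16 = 91/256 = P(P=1,Q=1) ✓

Yes, P and Q are independent: every cell factors, so I(P;Q) = 0 bits.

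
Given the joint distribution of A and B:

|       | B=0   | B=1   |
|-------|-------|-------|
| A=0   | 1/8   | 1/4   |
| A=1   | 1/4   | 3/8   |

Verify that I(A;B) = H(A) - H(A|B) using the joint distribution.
Left side, from I(A;B) = H(A) + H(B) - H(A,B):
Marginal P(A) (row sums):
  P(A=0) = 1/8 + 1/4 = 3/8
  P(A=1) = 1/4 + 3/8 = 5/8
Marginal P(B) (column sums):
  P(B=0) = 1/8 + 1/4 = 3/8
  P(B=1) = 1/4 + 3/8 = 5/8

H(A) = -[(3/8)·log₂(3/8) + (5/8)·log₂(5/8)]
  = 0.5306 + 0.4238
  = 0.9544 bits
H(B) = -[(3/8)·log₂(3/8) + (5/8)·log₂(5/8)]
  = 0.5306 + 0.4238
  = 0.9544 bits
H(A,B) = -[(1/8)·log₂(1/8) + (1/4)·log₂(1/4) + (1/4)·log₂(1/4) + (3/8)·log₂(3/8)]
  = 0.3750 + 0.5000 + 0.5000 + 0.5306
  = 1.9056 bits

I(A;B) = H(A) + H(B) - H(A,B)
  = 0.9544 + 0.9544 - 1.9056
  = 0.0032 bits

Right side, with H(A|B) computed directly from the conditional probabilities:
H(A|B) = -Σ P(A,B)·log₂ P(A|B), where P(A|B) = P(A,B) / P(B)
  (A=0,B=0): P(A|B) = (1/8)/(3/8) = 1/3;  -(1/8)·log₂(1/3) = 0.1981
  (A=0,B=1): P(A|B) = (1/4)/(5/8) = 2/5;  -(1/4)·log₂(2/5) = 0.3305
  (A=1,B=0): P(A|B) = (1/4)/(3/8) = 2/3;  -(1/4)·log₂(2/3) = 0.1462
  (A=1,B=1): P(A|B) = (3/8)/(5/8) = 3/5;  -(3/8)·log₂(3/5) = 0.2764
H(A|B) = 0.1981 + 0.3305 + 0.1462 + 0.2764
  = 0.9512 bits
H(A) - H(A|B) = 0.9544 - 0.9512 = 0.0032 bits

Both sides equal 0.0032 bits, so I(A;B) = H(A) - H(A|B) ✓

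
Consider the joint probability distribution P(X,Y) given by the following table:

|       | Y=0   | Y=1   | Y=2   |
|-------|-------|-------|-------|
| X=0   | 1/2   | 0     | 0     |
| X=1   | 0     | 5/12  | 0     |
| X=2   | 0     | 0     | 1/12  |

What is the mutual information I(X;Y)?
Marginal P(X) (row sums):
  P(X=0) = 1/2 + 0 + 0 = 1/2
  P(X=1) = 0 + 5/12 + 0 = 5/12
  P(X=2) = 0 + 0 + 1/12 = 1/12
Marginal P(Y) (column sums):
  P(Y=0) = 1/2 + 0 + 0 = 1/2
  P(Y=1) = 0 + 5/12 + 0 = 5/12
  P(Y=2) = 0 + 0 + 1/12 = 1/12

H(X) = -[(1/2)·log₂(1/2) + (5/12)·log₂(5/12) + (1/12)·log₂(1/12)]
  = 0.5000 + 0.5263 + 0.2987
  = 1.3250 bits
H(Y) = -[(1/2)·log₂(1/2) + (5/12)·log₂(5/12) + (1/12)·log₂(1/12)]
  = 0.5000 + 0.5263 + 0.2987
  = 1.3250 bits
H(X,Y) = -[(1/2)·log₂(1/2) + (5/12)·log₂(5/12) + (1/12)·log₂(1/12)]
  = 0.5000 + 0.5263 + 0.2987
  = 1.3250 bits

I(X;Y) = H(X) + H(Y) - H(X,Y)
  = 1.3250 + 1.3250 - 1.3250
  = 1.3250 bits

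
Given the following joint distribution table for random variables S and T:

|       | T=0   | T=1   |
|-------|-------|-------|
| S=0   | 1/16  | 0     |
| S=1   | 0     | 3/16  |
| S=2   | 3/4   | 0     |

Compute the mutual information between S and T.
Marginal P(S) (row sums):
  P(S=0) = 1/16 + 0 = 1/16
  P(S=1) = 0 + 3/16 = 3/16
  P(S=2) = 3/4 + 0 = 3/4
Marginal P(T) (column sums):
  P(T=0) = 1/16 + 0 + 3/4 = 13/16
  P(T=1) = 0 + 3/16 + 0 = 3/16

H(S) = -[(1/16)·log₂(1/16) + (3/16)·log₂(3/16) + (3/4)·log₂(3/4)]
  = 0.2500 + 0.4528 + 0.3113
  = 1.0141 bits
H(T) = -[(13/16)·log₂(13/16) + (3/16)·log₂(3/16)]
  = 0.2434 + 0.4528
  = 0.6962 bits
H(S,T) = -[(1/16)·log₂(1/16) + (3/16)·log₂(3/16) + (3/4)·log₂(3/4)]
  = 0.2500 + 0.4528 + 0.3113
  = 1.0141 bits

I(S;T) = H(S) + H(T) - H(S,T)
  = 1.0141 + 0.6962 - 1.0141
  = 0.6962 bits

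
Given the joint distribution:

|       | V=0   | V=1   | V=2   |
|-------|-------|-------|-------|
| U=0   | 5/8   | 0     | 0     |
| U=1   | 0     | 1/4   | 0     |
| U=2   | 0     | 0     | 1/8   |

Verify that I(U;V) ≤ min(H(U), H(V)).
Marginal P(U) (row sums):
  P(U=0) = 5/8 + 0 + 0 = 5/8
  P(U=1) = 0 + 1/4 + 0 = 1/4
  P(U=2) = 0 + 0 + 1/8 = 1/8
Marginal P(V) (column sums):
  P(V=0) = 5/8 + 0 + 0 = 5/8
  P(V=1) = 0 + 1/4 + 0 = 1/4
  P(V=2) = 0 + 0 + 1/8 = 1/8

H(U) = -[(5/8)·log₂(5/8) + (1/4)·log₂(1/4) + (1/8)·log₂(1/8)]
  = 0.4238 + 0.5000 + 0.3750
  = 1.2988 bits
H(V) = -[(5/8)·log₂(5/8) + (1/4)·log₂(1/4) + (1/8)·log₂(1/8)]
  = 0.4238 + 0.5000 + 0.3750
  = 1.2988 bits
H(U,V) = -[(5/8)·log₂(5/8) + (1/4)·log₂(1/4) + (1/8)·log₂(1/8)]
  = 0.4238 + 0.5000 + 0.3750
  = 1.2988 bits

I(U;V) = H(U) + H(V) - H(U,V)
  = 1.2988 + 1.2988 - 1.2988
  = 1.2988 bits

min(H(U), H(V)) = min(1.2988, 1.2988) = 1.2988 bits
Since 1.2988 ≤ 1.2988, the bound is satisfied ✓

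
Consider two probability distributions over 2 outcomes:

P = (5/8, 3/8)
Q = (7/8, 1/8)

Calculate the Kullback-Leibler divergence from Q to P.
D(P||Q) = Σ P(i) log₂(P(i)/Q(i))
  i=0: (5/8) × log₂((5/8)/(7/8)) = (5/8) × log₂(5/7) = -0.3034
  i=1: (3/8) × log₂((3/8)/(1/8)) = (3/8) × log₂(3) = 0.5944
D(P||Q) = -0.3034 + 0.5944
  = 0.2910 bits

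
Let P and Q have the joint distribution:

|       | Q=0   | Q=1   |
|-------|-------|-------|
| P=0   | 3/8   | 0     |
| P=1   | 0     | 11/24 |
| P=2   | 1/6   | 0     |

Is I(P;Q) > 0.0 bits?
Marginal P(P) (row sums):
  P(P=0) = 3/8 + 0 = 3/8
  P(P=1) = 0 + 11/24 = 11/24
  P(P=2) = 1/6 + 0 = 1/6
Marginal P(Q) (column sums):
  P(Q=0) = 3/8 + 0 + 1/6 = 13/24
  P(Q=1) = 0 + 11/24 + 0 = 11/24

H(P) = -[(3/8)·log₂(3/8) + (11/24)·log₂(11/24) + (1/6)·log₂(1/6)]
  = 0.5306 + 0.5159 + 0.4308
  = 1.4773 bits
H(Q) = -[(13/24)·log₂(13/24) + (11/24)·log₂(11/24)]
  = 0.4791 + 0.5159
  = 0.9950 bits
H(P,Q) = -[(3/8)·log₂(3/8) + (11/24)·log₂(11/24) + (1/6)·log₂(1/6)]
  = 0.5306 + 0.5159 + 0.4308
  = 1.4773 bits

I(P;Q) = H(P) + H(Q) - H(P,Q)
  = 1.4773 + 0.9950 - 1.4773
  = 0.9950 bits

Yes. I(P;Q) = 0.9950 bits, which is > 0.0 bits.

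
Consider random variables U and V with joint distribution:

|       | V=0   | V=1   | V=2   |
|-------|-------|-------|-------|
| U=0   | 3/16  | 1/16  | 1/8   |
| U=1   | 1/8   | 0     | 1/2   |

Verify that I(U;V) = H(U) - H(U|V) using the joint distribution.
Left side, from I(U;V) = H(U) + H(V) - H(U,V):
Marginal P(U) (row sums):
  P(U=0) = 3/16 + 1/16 + 1/8 = 3/8
  P(U=1) = 1/8 + 0 + 1/2 = 5/8
Marginal P(V) (column sums):
  P(V=0) = 3/16 + 1/8 = 5/16
  P(V=1) = 1/16 + 0 = 1/16
  P(V=2) = 1/8 + 1/2 = 5/8

H(U) = -[(3/8)·log₂(3/8) + (5/8)·log₂(5/8)]
  = 0.5306 + 0.4238
  = 0.9544 bits
H(V) = -[(5/16)·log₂(5/16) + (1/16)·log₂(1/16) + (5/8)·log₂(5/8)]
  = 0.5244 + 0.2500 + 0.4238
  = 1.1982 bits
H(U,V) = -[(3/16)·log₂(3/16) + (1/16)·log₂(1/16) + (1/8)·log₂(1/8) + (1/8)·log₂(1/8) + (1/2)·log₂(1/2)]
  = 0.4528 + 0.2500 + 0.3750 + 0.3750 + 0.5000
  = 1.9528 bits

I(U;V) = H(U) + H(V) - H(U,V)
  = 0.9544 + 1.1982 - 1.9528
  = 0.1998 bits

Right side, with H(U|V) computed directly from the conditional probabilities:
H(U|V) = -Σ P(U,V)·log₂ P(U|V), where P(U|V) = P(U,V) / P(V)
  (cells with P(U,V) = 0 contribute 0)
  (U=0,V=0): P(U|V) = (3/16)/(5/16) = 3/5;  -(3/16)·log₂(3/5) = 0.1382
  (U=0,V=1): P(U|V) = (1/16)/(1/16) = 1;  -(1/16)·log₂(1) = 0.0000
  (U=0,V=2): P(U|V) = (1/8)/(5/8) = 1/5;  -(1/8)·log₂(1/5) = 0.2902
  (U=1,V=0): P(U|V) = (1/8)/(5/16) = 2/5;  -(1/8)·log₂(2/5) = 0.1652
  (U=1,V=2): P(U|V) = (1/2)/(5/8) = 4/5;  -(1/2)·log₂(4/5) = 0.1610
H(U|V) = 0.1382 + 0.0000 + 0.2902 + 0.1652 + 0.1610
  = 0.7546 bits
H(U) - H(U|V) = 0.9544 - 0.7546 = 0.1998 bits

Both sides equal 0.1998 bits, so I(U;V) = H(U) - H(U|V) ✓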